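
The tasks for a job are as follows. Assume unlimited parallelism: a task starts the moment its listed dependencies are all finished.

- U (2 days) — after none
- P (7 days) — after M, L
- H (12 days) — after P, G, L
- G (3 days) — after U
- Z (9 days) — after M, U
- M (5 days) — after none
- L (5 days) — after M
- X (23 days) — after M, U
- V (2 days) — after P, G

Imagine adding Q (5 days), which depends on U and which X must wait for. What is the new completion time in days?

Originally the project takes 29 days.
With Q inserted, X now waits for max(M, U, Q).
New critical path: U→Q→X = 2+5+23 = 30 ⇒ 30 days.

30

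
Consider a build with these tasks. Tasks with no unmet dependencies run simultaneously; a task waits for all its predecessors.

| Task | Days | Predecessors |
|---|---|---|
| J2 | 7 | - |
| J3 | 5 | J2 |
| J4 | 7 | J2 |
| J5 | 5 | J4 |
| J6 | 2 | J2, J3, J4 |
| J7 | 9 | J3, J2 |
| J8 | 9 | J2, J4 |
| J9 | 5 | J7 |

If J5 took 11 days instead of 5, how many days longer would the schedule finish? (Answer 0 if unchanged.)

As given, the longest chain is J2→J3→J7→J9 = 7+5+9+5 = 26, so the finish is 26 days.
The longest path through J5 is only 19 days, so J5 has float 7.
The critical path is still J2→J3→J7→J9; finish is now 26 days.
Change in finish: 26 − 26 = +0 days.

0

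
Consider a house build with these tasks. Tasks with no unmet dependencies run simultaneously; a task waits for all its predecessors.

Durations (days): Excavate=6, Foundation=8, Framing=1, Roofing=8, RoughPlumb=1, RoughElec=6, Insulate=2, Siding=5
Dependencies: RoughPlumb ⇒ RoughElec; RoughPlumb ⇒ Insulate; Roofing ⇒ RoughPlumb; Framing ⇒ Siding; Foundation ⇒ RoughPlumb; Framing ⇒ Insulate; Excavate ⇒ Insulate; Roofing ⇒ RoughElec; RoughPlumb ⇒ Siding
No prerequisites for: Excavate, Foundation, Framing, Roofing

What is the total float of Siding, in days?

Critical path: Foundation→RoughPlumb→RoughElec = 8+1+6 = 15, so the finish is 15 days.
Longest path through Siding: 14 days (earliest finish 14, latest finish 15).
So Siding can slip 15 − 14 = 1 day.

1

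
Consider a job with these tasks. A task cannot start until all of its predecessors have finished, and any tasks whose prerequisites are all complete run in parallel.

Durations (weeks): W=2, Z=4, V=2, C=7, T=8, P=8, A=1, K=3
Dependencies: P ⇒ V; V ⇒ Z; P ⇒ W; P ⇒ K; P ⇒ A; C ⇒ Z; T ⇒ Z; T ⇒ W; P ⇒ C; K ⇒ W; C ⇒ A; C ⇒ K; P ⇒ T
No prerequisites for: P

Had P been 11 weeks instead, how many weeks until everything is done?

23

Actual critical path: P→C→K→W = 8+7+3+2 = 20 ⇒ 20 weeks.
Since P is critical, the +3 change carries straight to that chain (now 23 weeks).
No other chain overtakes it, so the finish is 23 weeks.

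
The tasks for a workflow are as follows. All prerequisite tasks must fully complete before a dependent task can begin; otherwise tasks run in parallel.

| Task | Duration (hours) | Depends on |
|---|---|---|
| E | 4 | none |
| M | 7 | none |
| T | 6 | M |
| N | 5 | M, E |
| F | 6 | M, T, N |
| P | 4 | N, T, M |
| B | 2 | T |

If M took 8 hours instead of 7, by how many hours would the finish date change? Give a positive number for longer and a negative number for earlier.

1

As given, the longest chain is M→T→F = 7+6+6 = 19, so the finish is 19 hours.
M lies on that path, so at 8 hours the path becomes 20 hours.
The critical path is still M→T→F; finish is now 20 hours.
Change in finish: 20 − 19 = +1 hours.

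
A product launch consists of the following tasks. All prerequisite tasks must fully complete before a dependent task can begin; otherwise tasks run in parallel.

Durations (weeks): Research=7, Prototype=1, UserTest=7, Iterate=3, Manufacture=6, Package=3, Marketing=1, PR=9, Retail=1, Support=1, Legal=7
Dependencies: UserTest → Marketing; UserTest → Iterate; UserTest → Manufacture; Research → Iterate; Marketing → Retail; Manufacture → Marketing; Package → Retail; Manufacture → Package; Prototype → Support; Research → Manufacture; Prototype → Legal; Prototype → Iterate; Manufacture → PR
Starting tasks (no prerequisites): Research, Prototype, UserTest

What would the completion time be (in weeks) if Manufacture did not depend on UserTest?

Before: longest chain Research→Manufacture→PR = 7+6+9 = 22, finish 22.
Dropping UserTest→Manufacture doesn't change Manufacture's earliest start (7); another predecessor still binds.
The longest chain is now Research→Manufacture→PR = 7+6+9 = 22, so the schedule takes 22 weeks.

22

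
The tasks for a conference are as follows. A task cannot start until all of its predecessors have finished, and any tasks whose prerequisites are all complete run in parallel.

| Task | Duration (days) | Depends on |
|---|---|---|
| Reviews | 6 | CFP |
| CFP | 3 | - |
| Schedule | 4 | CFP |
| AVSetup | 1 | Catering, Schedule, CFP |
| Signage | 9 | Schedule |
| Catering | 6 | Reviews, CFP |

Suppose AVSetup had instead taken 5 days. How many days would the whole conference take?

20

Baseline: CFP→Reviews→Catering→AVSetup = 3+6+6+1 = 16 → 16 days.
AVSetup lies on that path, so at 5 days the path becomes 20 days.
No other chain overtakes it, so the finish is 20 days.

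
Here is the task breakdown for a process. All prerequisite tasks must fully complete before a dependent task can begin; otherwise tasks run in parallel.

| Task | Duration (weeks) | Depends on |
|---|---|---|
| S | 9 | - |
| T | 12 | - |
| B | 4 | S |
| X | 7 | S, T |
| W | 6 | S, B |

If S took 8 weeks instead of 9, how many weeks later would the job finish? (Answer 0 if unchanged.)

0

Actual critical path: S→B→W = 9+4+6 = 19 ⇒ 19 weeks.
S lies on that path, so at 8 weeks the path becomes 18 weeks.
New critical path: T→X = 12+7 = 19 ⇒ 19 weeks.
Change in finish: 19 − 19 = +0 weeks.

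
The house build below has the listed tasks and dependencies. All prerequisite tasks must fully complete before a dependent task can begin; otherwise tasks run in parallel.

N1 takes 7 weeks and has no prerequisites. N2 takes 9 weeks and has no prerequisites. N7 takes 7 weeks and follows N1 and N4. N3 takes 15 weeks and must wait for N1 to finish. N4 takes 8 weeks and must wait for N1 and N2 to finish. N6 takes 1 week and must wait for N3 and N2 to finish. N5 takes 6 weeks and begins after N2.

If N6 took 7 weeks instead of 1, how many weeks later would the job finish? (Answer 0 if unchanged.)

Critical path before the change: N2→N4→N7 = 9+8+7 = 24 giving 24 weeks.
N6 has 1 week of float (longest path through it is 23).
Now N1→N3→N6 = 7+15+7 = 29 is longest, so the finish becomes 29 weeks.
Change in finish: 29 − 24 = +5 weeks.

5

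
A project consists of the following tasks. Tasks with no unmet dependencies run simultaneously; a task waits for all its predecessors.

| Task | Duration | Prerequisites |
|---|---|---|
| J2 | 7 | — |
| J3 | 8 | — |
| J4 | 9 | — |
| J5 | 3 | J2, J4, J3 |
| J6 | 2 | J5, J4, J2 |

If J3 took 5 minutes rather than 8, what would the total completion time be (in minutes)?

14

Actual critical path: J4→J5→J6 = 9+3+2 = 14 ⇒ 14 minutes.
J3 is off the critical path — its longest chain is 13 minutes, giving 1 of slack.
The critical path is still J4→J5→J6; finish is now 14 minutes.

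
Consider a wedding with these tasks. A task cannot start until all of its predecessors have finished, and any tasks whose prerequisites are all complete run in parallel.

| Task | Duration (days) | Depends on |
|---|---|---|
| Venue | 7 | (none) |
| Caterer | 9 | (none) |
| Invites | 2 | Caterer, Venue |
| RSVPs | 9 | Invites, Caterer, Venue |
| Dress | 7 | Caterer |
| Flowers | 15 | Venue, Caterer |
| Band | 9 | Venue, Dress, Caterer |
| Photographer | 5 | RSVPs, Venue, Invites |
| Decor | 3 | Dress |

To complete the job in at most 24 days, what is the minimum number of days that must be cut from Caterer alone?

1

Current finish: 25 days; target: 24.
Caterer is on every critical path, so each day cut from Caterer cuts the finish by one (this holds down to a finish of 23).
Need 25 − 24 = 1 day off Caterer → Caterer becomes 8 days, finish becomes 24.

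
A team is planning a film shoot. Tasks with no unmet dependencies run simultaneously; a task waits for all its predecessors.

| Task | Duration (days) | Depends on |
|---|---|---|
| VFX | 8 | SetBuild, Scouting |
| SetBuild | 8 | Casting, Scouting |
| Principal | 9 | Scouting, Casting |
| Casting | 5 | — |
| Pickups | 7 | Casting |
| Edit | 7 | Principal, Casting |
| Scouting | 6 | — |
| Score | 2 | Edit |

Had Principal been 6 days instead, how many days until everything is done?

22

Actual critical path: Scouting→Principal→Edit→Score = 6+9+7+2 = 24 ⇒ 24 days.
Principal lies on that path, so at 6 days the path becomes 21 days.
New critical path: Scouting→SetBuild→VFX = 6+8+8 = 22 ⇒ 22 days.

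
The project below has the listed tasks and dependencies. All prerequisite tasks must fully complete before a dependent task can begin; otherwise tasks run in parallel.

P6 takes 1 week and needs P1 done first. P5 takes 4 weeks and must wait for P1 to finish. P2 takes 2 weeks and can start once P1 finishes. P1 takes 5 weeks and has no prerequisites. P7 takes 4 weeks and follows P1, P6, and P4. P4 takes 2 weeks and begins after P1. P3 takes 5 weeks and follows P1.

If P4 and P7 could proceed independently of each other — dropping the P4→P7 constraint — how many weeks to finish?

10

With the dependency in place, P1→P4→P7 = 5+2+4 = 11 sets the finish at 11 weeks.
Without P4→P7, P7's earliest start moves from 7 to 6.
The longest chain is now P1→P3 = 5+5 = 10, so the job takes 10 weeks.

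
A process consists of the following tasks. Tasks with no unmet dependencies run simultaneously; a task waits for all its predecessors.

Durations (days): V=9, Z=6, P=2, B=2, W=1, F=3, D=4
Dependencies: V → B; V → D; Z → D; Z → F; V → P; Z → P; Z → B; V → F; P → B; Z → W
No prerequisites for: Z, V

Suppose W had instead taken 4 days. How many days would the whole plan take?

Baseline: V→P→B = 9+2+2 = 13 → 13 days.
W is off the critical path — its longest chain is 7 days, giving 6 of slack.
The critical path is still V→P→B; finish is now 13 days.

13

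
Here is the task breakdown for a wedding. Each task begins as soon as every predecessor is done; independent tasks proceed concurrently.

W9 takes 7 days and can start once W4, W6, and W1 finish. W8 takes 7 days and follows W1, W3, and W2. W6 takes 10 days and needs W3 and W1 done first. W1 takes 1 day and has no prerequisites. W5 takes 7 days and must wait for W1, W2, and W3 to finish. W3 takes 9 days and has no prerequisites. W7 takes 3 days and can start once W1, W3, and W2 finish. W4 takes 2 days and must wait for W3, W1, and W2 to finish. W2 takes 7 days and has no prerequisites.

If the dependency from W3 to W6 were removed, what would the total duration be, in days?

Original critical path: W3→W6→W9 = 9+10+7 = 26 ⇒ 26 days.
Without W3→W6, W6's earliest start moves from 9 to 1.
After: W1→W6→W9 = 1+10+7 = 18 → 18 days.

18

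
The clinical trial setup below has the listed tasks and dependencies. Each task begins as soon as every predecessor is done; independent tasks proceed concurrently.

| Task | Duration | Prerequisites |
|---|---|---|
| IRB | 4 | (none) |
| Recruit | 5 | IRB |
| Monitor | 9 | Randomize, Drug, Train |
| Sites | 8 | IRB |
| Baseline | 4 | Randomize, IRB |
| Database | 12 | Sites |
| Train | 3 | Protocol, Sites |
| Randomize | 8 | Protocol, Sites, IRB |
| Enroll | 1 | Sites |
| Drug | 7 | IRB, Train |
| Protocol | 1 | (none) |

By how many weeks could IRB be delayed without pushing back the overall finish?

0

IRB→Sites→Train→Drug→Monitor = 4+8+3+7+9 = 31 sets the makespan at 31 weeks.
The longest chain containing IRB totals 31 weeks.
Slack of IRB = 0 − 0 = 0 weeks.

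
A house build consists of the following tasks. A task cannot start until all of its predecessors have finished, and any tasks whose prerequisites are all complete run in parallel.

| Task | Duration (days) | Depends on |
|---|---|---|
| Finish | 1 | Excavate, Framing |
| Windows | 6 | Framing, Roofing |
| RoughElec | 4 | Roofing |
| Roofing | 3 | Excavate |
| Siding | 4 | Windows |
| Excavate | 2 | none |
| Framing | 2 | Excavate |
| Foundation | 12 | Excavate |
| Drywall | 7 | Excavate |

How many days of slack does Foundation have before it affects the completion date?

1

The longest chain is Excavate→Roofing→Windows→Siding = 2+3+6+4 = 15; overall finish 15 days.
The longest chain containing Foundation totals 14 days.
Float = 15 − 14 = 1.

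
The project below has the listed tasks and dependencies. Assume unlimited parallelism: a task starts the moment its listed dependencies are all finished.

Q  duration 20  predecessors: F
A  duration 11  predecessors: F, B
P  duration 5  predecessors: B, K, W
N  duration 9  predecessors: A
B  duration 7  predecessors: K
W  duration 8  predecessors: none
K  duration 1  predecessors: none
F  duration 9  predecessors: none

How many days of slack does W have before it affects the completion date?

16

Critical path: F→Q = 9+20 = 29, so the finish is 29 days.
The longest chain containing W totals 13 days.
Float = 29 − 13 = 16.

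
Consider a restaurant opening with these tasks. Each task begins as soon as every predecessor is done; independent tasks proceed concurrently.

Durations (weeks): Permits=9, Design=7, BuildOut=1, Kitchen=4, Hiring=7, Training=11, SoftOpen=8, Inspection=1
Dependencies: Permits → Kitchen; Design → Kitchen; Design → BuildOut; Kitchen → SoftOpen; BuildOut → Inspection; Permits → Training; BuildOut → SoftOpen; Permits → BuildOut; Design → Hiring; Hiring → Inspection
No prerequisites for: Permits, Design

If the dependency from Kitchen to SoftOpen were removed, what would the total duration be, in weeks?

Original critical path: Permits→Kitchen→SoftOpen = 9+4+8 = 21 ⇒ 21 weeks.
Without Kitchen→SoftOpen, SoftOpen's earliest start moves from 13 to 10.
The longest chain is now Permits→Training = 9+11 = 20, so the project takes 20 weeks.

20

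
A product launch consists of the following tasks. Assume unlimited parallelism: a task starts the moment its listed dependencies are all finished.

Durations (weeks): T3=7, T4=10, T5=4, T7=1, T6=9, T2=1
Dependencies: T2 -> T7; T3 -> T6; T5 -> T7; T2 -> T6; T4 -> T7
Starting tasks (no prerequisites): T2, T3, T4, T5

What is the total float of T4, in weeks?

5

The longest chain is T3→T6 = 7+9 = 16; overall finish 16 weeks.
The longest chain containing T4 totals 11 weeks.
Float = 16 − 11 = 5.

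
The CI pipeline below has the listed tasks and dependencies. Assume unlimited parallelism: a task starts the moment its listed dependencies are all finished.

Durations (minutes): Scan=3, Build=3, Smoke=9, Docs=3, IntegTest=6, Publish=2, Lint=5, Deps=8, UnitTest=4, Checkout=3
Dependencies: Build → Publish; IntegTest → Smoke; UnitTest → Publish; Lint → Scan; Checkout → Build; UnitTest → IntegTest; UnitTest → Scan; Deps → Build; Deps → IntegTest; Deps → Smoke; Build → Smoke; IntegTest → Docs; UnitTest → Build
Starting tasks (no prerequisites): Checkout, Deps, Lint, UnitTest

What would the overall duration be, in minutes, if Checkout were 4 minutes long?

Actual critical path: Deps→IntegTest→Smoke = 8+6+9 = 23 ⇒ 23 minutes.
Checkout has 8 minutes of float (longest path through it is 15).
That remains the longest chain; total 23 minutes.

23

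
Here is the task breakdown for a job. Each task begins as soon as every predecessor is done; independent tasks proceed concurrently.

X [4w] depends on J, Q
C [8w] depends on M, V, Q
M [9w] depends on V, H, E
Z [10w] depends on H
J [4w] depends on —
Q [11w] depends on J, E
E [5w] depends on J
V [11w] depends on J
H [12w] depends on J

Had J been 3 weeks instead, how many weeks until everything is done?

The binding path is J→H→M→C = 4+12+9+8 = 33; finish at 33 weeks.
J lies on that path, so at 3 weeks the path becomes 32 weeks.
No other chain overtakes it, so the finish is 32 weeks.

32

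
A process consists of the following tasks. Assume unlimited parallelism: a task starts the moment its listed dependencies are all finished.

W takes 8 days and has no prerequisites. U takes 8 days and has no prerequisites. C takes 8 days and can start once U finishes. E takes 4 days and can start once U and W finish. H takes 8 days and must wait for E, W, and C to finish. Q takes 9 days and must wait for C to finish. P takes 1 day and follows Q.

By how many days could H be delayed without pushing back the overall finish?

U→C→Q→P = 8+8+9+1 = 26 sets the makespan at 26 days.
Longest path through H: 24 days (earliest finish 24, latest finish 26).
Slack of H = 18 − 16 = 2 days.

2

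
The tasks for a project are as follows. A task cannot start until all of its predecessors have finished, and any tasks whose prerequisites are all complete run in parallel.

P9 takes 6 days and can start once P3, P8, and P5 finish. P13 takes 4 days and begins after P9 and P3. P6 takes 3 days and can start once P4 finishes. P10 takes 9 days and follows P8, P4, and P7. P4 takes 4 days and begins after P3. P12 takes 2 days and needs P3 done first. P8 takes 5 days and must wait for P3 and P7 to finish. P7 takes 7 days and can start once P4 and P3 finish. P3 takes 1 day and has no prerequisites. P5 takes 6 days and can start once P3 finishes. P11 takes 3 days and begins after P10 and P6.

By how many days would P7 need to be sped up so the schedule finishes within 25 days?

4

Current finish: 29 days; target: 25.
P7 is on every critical path, so each day cut from P7 cuts the finish by one (this holds down to a finish of 23).
Need 29 − 25 = 4 days off P7 → P7 becomes 3 days, finish becomes 25.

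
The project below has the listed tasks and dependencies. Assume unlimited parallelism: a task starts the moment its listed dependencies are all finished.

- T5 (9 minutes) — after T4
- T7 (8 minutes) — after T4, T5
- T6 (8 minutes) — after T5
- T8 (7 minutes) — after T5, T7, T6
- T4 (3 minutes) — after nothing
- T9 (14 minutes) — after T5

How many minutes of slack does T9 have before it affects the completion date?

1

T4→T5→T6→T8 = 3+9+8+7 = 27 sets the makespan at 27 minutes.
The longest chain containing T9 totals 26 minutes.
Float = 27 − 26 = 1.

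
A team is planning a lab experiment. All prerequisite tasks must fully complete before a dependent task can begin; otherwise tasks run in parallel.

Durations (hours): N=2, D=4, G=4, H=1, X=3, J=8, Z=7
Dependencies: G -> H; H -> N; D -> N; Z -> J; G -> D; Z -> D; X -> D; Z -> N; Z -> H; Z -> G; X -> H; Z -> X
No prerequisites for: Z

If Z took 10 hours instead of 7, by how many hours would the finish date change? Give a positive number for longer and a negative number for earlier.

As given, the longest chain is Z→G→D→N = 7+4+4+2 = 17, so the finish is 17 hours.
Z lies on that path, so at 10 hours the path becomes 20 hours.
No other chain overtakes it, so the finish is 20 hours.
Change in finish: 20 − 17 = +3 hours.

3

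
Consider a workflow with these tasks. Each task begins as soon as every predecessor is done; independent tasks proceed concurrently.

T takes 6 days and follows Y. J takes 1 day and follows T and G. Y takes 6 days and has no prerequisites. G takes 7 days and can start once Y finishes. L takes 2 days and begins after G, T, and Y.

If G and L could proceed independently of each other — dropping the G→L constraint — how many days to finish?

With the dependency in place, Y→G→L = 6+7+2 = 15 sets the finish at 15 days.
Without G→L, L's earliest start moves from 13 to 12.
After: Y→T→L = 6+6+2 = 14 → 14 days.

14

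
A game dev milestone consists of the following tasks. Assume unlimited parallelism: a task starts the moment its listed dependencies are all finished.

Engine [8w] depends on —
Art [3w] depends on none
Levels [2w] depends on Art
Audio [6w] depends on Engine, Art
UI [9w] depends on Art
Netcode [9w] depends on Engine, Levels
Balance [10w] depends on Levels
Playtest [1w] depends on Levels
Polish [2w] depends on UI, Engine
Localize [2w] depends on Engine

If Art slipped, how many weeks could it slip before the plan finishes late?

Critical path: Engine→Netcode = 8+9 = 17, so the finish is 17 weeks.
Longest path through Art: 15 weeks (earliest finish 3, latest finish 5).
Slack of Art = 2 − 0 = 2 weeks.

2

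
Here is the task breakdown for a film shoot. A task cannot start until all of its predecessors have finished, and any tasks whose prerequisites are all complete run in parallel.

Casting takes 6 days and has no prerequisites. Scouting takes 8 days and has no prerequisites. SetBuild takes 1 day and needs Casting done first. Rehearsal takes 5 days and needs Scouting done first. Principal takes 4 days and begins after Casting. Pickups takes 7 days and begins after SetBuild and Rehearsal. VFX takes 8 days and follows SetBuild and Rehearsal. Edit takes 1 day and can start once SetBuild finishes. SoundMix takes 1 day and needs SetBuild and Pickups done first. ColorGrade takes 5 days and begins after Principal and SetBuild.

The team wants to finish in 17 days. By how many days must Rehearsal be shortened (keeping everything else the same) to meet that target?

Current finish: 21 days; target: 17.
Rehearsal is on every critical path, so each day cut from Rehearsal cuts the finish by one (this holds down to a finish of 17).
Need 21 − 17 = 4 days off Rehearsal → Rehearsal becomes 1 day, finish becomes 17.

4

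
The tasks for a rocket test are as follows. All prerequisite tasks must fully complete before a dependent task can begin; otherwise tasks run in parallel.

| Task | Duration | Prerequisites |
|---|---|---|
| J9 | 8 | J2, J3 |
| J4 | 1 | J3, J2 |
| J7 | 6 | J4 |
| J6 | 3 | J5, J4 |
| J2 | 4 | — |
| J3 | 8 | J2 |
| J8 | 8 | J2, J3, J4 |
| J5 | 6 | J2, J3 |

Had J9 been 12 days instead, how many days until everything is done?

24

Actual critical path: J2→J3→J4→J8 = 4+8+1+8 = 21 ⇒ 21 days.
J9 has 1 day of float (longest path through it is 20).
New critical path: J2→J3→J9 = 4+8+12 = 24 ⇒ 24 days.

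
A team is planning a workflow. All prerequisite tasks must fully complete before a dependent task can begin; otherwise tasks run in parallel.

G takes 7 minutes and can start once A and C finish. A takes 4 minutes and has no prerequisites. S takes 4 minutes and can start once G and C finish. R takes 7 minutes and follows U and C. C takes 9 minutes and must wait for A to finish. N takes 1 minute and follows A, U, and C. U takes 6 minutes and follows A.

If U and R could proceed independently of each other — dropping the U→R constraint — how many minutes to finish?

Original critical path: A→C→G→S = 4+9+7+4 = 24 ⇒ 24 minutes.
Dropping U→R doesn't change R's earliest start (13); another predecessor still binds.
The longest chain is now A→C→G→S = 4+9+7+4 = 24, so the project takes 24 minutes.

24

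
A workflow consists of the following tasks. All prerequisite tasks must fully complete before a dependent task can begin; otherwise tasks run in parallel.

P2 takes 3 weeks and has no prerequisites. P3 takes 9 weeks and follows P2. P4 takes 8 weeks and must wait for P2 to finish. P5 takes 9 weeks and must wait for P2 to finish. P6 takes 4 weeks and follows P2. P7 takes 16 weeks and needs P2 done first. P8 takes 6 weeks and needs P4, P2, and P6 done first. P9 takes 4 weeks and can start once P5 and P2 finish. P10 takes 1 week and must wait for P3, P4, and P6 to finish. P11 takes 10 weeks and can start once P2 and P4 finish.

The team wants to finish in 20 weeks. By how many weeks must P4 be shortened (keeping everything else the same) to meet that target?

1

Current finish: 21 weeks; target: 20.
P4 is on every critical path, so each week cut from P4 cuts the finish by one (this holds down to a finish of 19).
Need 21 − 20 = 1 week off P4 → P4 becomes 7 weeks, finish becomes 20.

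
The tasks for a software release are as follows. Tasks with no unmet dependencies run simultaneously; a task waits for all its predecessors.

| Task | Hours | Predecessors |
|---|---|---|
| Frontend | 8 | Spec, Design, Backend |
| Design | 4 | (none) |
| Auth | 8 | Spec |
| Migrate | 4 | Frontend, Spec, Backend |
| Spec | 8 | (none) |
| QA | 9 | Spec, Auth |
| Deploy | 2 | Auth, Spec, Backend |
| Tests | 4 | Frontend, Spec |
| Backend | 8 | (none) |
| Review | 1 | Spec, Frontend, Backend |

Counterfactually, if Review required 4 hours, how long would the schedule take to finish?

As given, the longest chain is Spec→Auth→QA = 8+8+9 = 25, so the finish is 25 hours.
The longest path through Review is only 17 hours, so Review has float 8.
The critical path is still Spec→Auth→QA; finish is now 25 hours.

25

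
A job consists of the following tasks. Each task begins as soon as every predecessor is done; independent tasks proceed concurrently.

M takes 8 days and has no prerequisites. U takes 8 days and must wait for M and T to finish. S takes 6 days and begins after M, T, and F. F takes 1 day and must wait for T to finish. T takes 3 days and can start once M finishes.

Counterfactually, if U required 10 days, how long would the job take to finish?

21

Baseline: M→T→U = 8+3+8 = 19 → 19 days.
U lies on that path, so at 10 days the path becomes 21 days.
That remains the longest chain; total 21 days.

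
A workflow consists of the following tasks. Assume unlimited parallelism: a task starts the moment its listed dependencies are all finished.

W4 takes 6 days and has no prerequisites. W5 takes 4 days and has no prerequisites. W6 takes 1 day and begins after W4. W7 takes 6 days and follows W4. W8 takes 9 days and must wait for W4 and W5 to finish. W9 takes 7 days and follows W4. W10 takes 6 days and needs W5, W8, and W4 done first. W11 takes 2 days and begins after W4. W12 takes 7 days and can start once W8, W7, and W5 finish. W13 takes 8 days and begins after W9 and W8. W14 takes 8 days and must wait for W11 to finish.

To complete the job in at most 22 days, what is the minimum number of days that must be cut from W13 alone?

Current finish: 23 days; target: 22.
W13 is on every critical path, so each day cut from W13 cuts the finish by one (this holds down to a finish of 22).
Need 23 − 22 = 1 day off W13 → W13 becomes 7 days, finish becomes 22.

1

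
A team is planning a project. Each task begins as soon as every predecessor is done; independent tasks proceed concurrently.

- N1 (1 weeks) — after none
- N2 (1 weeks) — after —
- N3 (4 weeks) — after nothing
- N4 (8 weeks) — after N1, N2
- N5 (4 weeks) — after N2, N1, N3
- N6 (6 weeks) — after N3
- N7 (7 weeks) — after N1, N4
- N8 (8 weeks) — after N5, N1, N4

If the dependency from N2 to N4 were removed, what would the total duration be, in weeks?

17

With the dependency in place, N1→N4→N8 = 1+8+8 = 17 sets the finish at 17 weeks.
Dropping N2→N4 doesn't change N4's earliest start (1); another predecessor still binds.
The longest chain is now N1→N4→N8 = 1+8+8 = 17, so the project takes 17 weeks.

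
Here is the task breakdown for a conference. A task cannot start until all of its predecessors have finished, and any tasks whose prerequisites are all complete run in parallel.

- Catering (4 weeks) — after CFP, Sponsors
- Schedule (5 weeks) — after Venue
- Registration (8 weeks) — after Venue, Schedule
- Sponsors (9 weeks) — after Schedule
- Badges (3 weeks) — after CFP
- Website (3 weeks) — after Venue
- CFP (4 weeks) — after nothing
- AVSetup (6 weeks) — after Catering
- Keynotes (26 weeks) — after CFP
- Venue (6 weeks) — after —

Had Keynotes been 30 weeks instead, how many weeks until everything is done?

34

As given, the longest chain is CFP→Keynotes = 4+26 = 30, so the finish is 30 weeks.
Keynotes lies on that path, so at 30 weeks the path becomes 34 weeks.
That remains the longest chain; total 34 weeks.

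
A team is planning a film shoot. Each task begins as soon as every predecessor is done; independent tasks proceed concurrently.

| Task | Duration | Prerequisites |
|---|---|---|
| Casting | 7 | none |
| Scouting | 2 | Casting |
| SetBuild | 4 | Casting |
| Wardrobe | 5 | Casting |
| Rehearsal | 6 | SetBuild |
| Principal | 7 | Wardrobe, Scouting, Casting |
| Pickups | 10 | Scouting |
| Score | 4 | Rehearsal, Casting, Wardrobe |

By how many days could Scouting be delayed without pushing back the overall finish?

Critical path: Casting→SetBuild→Rehearsal→Score = 7+4+6+4 = 21, so the finish is 21 days.
Scouting finishes as early as 9 and must finish by 11.
Float = 21 − 19 = 2.

2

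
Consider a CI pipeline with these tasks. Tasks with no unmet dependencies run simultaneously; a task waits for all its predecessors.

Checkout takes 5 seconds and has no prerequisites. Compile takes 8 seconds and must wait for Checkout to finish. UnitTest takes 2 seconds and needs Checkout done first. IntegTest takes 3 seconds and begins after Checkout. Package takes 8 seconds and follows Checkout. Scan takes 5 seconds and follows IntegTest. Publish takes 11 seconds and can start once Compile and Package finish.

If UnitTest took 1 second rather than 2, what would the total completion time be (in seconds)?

Actual critical path: Checkout→Compile→Publish = 5+8+11 = 24 ⇒ 24 seconds.
The longest path through UnitTest is only 7 seconds, so UnitTest has float 17.
No other chain overtakes it, so the finish is 24 seconds.

24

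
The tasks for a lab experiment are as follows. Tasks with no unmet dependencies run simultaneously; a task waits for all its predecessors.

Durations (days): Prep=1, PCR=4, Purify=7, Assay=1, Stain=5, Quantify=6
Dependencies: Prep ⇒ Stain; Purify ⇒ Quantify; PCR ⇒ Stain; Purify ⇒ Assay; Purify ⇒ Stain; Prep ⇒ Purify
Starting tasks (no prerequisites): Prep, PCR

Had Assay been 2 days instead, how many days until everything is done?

14

Baseline: Prep→Purify→Quantify = 1+7+6 = 14 → 14 days.
Assay has 5 days of float (longest path through it is 9).
That remains the longest chain; total 14 days.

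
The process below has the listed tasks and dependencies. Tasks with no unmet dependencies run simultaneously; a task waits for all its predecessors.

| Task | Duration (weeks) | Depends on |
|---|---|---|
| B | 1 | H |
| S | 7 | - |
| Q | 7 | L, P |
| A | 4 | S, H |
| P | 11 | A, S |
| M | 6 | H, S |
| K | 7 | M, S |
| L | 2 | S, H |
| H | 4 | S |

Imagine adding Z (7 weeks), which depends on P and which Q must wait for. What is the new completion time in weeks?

Originally the job takes 33 weeks.
With Z inserted, Q now waits for max(L, P, Z).
New critical path: S→H→A→P→Z→Q = 7+4+4+11+7+7 = 40 ⇒ 40 weeks.

40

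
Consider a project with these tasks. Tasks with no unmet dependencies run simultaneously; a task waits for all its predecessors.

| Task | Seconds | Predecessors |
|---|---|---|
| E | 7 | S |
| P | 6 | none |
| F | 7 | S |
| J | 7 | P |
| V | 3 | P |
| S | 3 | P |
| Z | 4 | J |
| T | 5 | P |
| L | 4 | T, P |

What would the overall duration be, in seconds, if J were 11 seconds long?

Baseline: P→J→Z = 6+7+4 = 17 → 17 seconds.
J lies on that path, so at 11 seconds the path becomes 21 seconds.
No other chain overtakes it, so the finish is 21 seconds.

21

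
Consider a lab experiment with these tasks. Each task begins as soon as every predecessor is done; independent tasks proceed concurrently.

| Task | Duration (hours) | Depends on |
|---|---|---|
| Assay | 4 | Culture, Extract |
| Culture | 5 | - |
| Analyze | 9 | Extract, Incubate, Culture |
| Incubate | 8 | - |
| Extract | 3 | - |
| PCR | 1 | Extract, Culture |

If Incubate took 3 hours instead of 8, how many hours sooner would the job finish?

3

The binding path is Incubate→Analyze = 8+9 = 17; finish at 17 hours.
Incubate is on the critical path; changing it to 3 makes that path 12 hours.
The binding chain switches to Culture→Analyze = 5+9 = 14; finish 14 hours.
Change in finish: 14 − 17 = -3 hours.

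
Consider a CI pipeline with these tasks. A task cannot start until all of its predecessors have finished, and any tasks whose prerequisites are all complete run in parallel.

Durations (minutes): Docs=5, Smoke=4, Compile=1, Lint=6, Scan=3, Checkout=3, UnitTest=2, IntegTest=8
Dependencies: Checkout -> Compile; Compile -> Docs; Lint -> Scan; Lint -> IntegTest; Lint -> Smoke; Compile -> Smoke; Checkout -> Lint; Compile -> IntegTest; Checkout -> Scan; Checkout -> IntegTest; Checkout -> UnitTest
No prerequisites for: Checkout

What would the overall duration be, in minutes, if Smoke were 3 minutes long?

Actual critical path: Checkout→Lint→IntegTest = 3+6+8 = 17 ⇒ 17 minutes.
The longest path through Smoke is only 13 minutes, so Smoke has float 4.
No other chain overtakes it, so the finish is 17 minutes.

17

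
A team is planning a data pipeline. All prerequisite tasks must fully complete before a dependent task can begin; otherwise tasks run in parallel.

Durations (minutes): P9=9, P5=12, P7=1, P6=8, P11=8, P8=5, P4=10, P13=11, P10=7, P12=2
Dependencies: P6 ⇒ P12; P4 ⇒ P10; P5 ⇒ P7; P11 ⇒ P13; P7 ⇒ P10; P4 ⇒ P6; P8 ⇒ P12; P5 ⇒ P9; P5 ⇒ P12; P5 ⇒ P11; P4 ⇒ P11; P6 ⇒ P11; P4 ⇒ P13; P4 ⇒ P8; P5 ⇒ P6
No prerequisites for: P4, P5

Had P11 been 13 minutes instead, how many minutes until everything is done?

44

Baseline: P5→P6→P11→P13 = 12+8+8+11 = 39 → 39 minutes.
P11 is on the critical path; changing it to 13 makes that path 44 minutes.
No other chain overtakes it, so the finish is 44 minutes.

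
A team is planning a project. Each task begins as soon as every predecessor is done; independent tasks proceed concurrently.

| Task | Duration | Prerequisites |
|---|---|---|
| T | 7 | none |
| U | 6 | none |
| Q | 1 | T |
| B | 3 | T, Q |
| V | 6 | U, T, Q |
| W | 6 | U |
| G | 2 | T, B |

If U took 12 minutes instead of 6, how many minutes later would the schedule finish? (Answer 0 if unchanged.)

The binding path is T→Q→V = 7+1+6 = 14; finish at 14 minutes.
U is off the critical path — its longest chain is 12 minutes, giving 2 of slack.
The binding chain switches to U→V = 12+6 = 18; finish 18 minutes.
Change in finish: 18 − 14 = +4 minutes.

4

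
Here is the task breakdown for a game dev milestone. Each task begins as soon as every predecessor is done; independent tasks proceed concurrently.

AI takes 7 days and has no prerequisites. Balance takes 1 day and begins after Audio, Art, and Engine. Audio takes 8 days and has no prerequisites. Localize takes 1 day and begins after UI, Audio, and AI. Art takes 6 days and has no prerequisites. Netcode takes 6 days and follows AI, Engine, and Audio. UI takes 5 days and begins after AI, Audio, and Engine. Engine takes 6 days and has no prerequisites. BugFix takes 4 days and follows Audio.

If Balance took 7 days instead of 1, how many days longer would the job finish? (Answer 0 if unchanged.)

1

Critical path before the change: Audio→UI→Localize = 8+5+1 = 14 giving 14 days.
Balance has 5 days of float (longest path through it is 9).
Now Audio→Balance = 8+7 = 15 is longest, so the finish becomes 15 days.
Change in finish: 15 − 14 = +1 days.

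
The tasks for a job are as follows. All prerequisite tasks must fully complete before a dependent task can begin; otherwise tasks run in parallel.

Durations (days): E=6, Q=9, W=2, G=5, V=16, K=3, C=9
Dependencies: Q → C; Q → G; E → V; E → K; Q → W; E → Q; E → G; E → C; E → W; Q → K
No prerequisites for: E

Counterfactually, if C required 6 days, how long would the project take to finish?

Critical path before the change: E→Q→C = 6+9+9 = 24 giving 24 days.
Since C is critical, the -3 change carries straight to that chain (now 21 days).
The binding chain switches to E→V = 6+16 = 22; finish 22 days.

22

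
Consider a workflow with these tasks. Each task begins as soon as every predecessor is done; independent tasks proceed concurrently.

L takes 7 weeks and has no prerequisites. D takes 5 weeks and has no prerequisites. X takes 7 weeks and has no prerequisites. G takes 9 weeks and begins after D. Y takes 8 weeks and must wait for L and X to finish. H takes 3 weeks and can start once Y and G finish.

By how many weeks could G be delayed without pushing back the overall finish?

The longest chain is L→Y→H = 7+8+3 = 18; overall finish 18 weeks.
The longest chain containing G totals 17 weeks.
Float = 18 − 17 = 1.

1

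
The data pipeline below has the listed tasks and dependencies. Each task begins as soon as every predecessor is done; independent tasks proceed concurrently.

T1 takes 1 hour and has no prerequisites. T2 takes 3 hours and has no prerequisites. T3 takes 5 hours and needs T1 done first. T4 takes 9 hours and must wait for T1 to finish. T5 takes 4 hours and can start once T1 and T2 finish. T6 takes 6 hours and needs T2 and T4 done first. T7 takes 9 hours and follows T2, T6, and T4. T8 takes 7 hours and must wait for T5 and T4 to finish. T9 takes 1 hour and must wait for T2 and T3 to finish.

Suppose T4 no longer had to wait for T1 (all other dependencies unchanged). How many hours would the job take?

24

Original critical path: T1→T4→T6→T7 = 1+9+6+9 = 25 ⇒ 25 hours.
Without T1→T4, T4's earliest start moves from 1 to 0.
After: T4→T6→T7 = 9+6+9 = 24 → 24 hours.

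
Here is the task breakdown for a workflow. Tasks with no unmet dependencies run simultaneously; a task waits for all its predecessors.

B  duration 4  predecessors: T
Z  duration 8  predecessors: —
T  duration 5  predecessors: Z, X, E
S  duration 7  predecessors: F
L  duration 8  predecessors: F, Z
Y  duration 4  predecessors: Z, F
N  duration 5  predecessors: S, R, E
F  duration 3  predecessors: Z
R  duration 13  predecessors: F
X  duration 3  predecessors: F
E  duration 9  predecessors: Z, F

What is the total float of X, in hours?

6

Z→F→R→N = 8+3+13+5 = 29 sets the makespan at 29 hours.
X finishes as early as 14 and must finish by 20.
Slack of X = 17 − 11 = 6 hours.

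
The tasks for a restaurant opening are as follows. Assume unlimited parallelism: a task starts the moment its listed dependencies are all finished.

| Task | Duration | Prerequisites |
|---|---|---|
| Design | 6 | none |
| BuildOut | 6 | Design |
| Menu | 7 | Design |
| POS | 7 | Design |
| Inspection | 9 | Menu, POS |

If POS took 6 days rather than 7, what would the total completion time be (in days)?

Critical path before the change: Design→POS→Inspection = 6+7+9 = 22 giving 22 days.
POS lies on that path, so at 6 days the path becomes 21 days.
Now Design→Menu→Inspection = 6+7+9 = 22 is longest, so the finish becomes 22 days.

22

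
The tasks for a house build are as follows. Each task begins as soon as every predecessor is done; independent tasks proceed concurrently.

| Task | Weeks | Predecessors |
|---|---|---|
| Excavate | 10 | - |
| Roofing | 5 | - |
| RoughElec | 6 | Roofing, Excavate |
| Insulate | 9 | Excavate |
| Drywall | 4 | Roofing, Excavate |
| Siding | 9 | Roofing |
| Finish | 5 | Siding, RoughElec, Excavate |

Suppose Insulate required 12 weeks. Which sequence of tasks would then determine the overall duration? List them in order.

Excavate, Insulate

Baseline: Excavate→RoughElec→Finish = 10+6+5 = 21 → 21 weeks.
The longest path through Insulate is only 19 weeks, so Insulate has float 2.
The binding chain switches to Excavate→Insulate = 10+12 = 22; finish 22 weeks.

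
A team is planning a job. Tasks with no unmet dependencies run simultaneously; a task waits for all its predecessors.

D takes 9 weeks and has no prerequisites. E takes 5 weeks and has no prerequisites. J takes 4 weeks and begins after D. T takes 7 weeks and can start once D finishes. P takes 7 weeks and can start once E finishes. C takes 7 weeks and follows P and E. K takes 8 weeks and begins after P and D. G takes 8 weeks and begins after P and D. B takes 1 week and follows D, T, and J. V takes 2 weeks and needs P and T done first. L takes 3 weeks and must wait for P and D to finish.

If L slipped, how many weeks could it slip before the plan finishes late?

The longest chain is E→P→K = 5+7+8 = 20; overall finish 20 weeks.
The longest chain containing L totals 15 weeks.
Slack of L = 17 − 12 = 5 weeks.

5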